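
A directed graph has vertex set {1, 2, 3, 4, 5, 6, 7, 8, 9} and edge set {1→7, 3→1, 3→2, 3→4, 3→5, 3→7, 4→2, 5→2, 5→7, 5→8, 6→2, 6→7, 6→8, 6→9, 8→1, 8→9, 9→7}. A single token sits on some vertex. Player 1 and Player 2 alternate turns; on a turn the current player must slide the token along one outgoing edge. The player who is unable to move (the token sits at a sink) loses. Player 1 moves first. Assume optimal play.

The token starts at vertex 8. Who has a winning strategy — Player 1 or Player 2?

Compute win/loss labels from the base case upward. A position with no move is L. Any other position is W if it can reach an L in one move, else L.
Every edge goes from a vertex to one that appears earlier in the order 2, 7, 4, 9, 1, 8, 6, 5, 3, so processing vertices in that order labels each vertex after all of its successors.
2: no outgoing edge → L
7: no outgoing edge → L
4: W (go to 2, an L position)
9: W (go to 7, an L position)
1: W (go to 7, an L position)
8: L (options 1(W), 9(W) are all W)
6: W (go to 8, an L position)
5: W (go to 8, an L position)
3: W (go to 7, an L position)
The starting position 8 is L: whatever Player 1 does, the opponent receives a W position.

Player 2 wins.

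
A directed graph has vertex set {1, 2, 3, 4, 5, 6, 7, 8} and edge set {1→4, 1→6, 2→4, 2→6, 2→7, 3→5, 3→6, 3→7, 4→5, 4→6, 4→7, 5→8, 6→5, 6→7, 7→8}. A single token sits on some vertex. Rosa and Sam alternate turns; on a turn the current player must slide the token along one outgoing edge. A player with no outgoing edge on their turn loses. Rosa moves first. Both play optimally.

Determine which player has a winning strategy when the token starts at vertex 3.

Rosa wins.

Use the standard recursion: the mover loses at a terminal position; elsewhere, the mover wins exactly when some move hands the opponent an L position.
Every edge goes from a vertex to one that appears earlier in the order 8, 5, 7, 6, 3, 4, 1, 2, so processing vertices in that order labels each vertex after all of its successors.
8: no outgoing edge → L
5: reaches L-position 8 → W
7: reaches L-position 8 → W
6: only reaches 7(W), 5(W), all W → L
3: reaches L-position 6 → W
4: reaches L-position 6 → W
1: reaches L-position 6 → W
2: reaches L-position 6 → W
The starting position 3 is W: Rosa should move to 6, handing over an L position.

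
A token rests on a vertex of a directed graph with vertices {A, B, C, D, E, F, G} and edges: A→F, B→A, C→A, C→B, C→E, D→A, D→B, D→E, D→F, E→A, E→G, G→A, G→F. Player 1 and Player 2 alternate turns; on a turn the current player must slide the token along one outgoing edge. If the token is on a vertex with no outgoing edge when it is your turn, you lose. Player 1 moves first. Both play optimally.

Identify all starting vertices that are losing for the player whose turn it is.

B, E, F

Positions with no move are L. A position that does have a move is losing for the player to move precisely when every available move leads to a winning position for the opponent. Fill in the labels:
Every edge goes from a vertex to one that appears earlier in the order F, A, B, G, E, C, D, so processing vertices in that order labels each vertex after all of its successors.
F: no outgoing edge → L
A: →F(L), so W
B: →A(W) only, which is W, so L
G: →F(L), so W
E: →G(W), A(W) — all W, so L
C: →E(L), so W
D: →E(L), so W
The losing starting vertices are exactly the entries labelled L in this table (3 of them).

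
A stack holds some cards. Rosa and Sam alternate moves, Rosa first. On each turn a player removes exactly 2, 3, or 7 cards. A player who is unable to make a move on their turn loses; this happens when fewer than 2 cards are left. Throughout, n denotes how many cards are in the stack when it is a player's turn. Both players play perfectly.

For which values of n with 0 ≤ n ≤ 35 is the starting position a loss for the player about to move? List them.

0, 1, 5, 6, 10, 11, 15, 16, 20, 21, 25, 26, 30, 31, 35

Positions with no move are L. A position that does have a move is losing for the player to move precisely when every available move leads to a winning position for the opponent. Fill in the labels:
n=0: no move → L
n=1: no move → L
n=2: can move to 0, which is L ⇒ W
n=3: can move to 1, which is L ⇒ W
n=4: can move to 1, which is L ⇒ W
n=5: moves to 3(W), 2(W); every one is W ⇒ L
n=6: moves to 4(W), 3(W); every one is W ⇒ L
n=7: can move to 5, which is L ⇒ W
n=8: can move to 6, which is L ⇒ W
n=9: can move to 6, which is L ⇒ W
n=10: moves to 8(W), 7(W), 3(W); every one is W ⇒ L
n=11: moves to 9(W), 8(W), 4(W); every one is W ⇒ L
n=12: can move to 10, which is L ⇒ W
n=13: can move to 11, which is L ⇒ W
n=14: can move to 11, which is L ⇒ W
n=15: moves to 13(W), 12(W), 8(W); every one is W ⇒ L
n=16: moves to 14(W), 13(W), 9(W); every one is W ⇒ L
n=17: can move to 15, which is L ⇒ W
n=18: can move to 16, which is L ⇒ W
n=19: can move to 16, which is L ⇒ W
n=20: moves to 18(W), 17(W), 13(W); every one is W ⇒ L
n=21: moves to 19(W), 18(W), 14(W); every one is W ⇒ L
n=22: can move to 20, which is L ⇒ W
n=23: can move to 21, which is L ⇒ W
n=24: can move to 21, which is L ⇒ W
n=25: moves to 23(W), 22(W), 18(W); every one is W ⇒ L
n=26: moves to 24(W), 23(W), 19(W); every one is W ⇒ L
n=27: can move to 25, which is L ⇒ W
n=28: can move to 26, which is L ⇒ W
n=29: can move to 26, which is L ⇒ W
n=30: moves to 28(W), 27(W), 23(W); every one is W ⇒ L
n=31: moves to 29(W), 28(W), 24(W); every one is W ⇒ L
n=32: can move to 30, which is L ⇒ W
n=33: can move to 31, which is L ⇒ W
n=34: can move to 31, which is L ⇒ W
n=35: moves to 33(W), 32(W), 28(W); every one is W ⇒ L
The losing starting values of n are exactly the entries labelled L in this table (15 of them).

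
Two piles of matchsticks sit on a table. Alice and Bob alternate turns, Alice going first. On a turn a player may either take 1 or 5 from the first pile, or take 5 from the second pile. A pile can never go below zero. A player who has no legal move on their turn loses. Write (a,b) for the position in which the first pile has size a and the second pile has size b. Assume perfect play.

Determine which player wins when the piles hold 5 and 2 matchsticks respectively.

Alice wins.

Compute win/loss labels from the base case upward. A position with no move is L. Any other position is W if it can reach an L in one move, else L.
No move ever increases a pile, so every position that can arise here has a ≤ 5 and b ≤ 2; it is enough to label the cells with 0 ≤ a ≤ 5 and 0 ≤ b ≤ 2.
Every move lowers a or b (never raises either), so fill the grid row by row in increasing a, and left to right within a row: each cell's successors are then already labelled.
      b=0  b=1  b=2
a=0:    L    L    L
a=1:    W    W    W
a=2:    L    L    L
a=3:    W    W    W
a=4:    L    L    L
a=5:    W    W    W
Cells with no legal move (terminal, hence L): (0,0), (0,1), (0,2).
The remaining L cells, each justified by listing all of its moves:
(2,0): →(1,0)(W) only, which is W, so L
(2,1): →(1,1)(W) only, which is W, so L
(2,2): →(1,2)(W) only, which is W, so L
(4,0): →(3,0)(W) only, which is W, so L
(4,1): →(3,1)(W) only, which is W, so L
(4,2): →(3,2)(W) only, which is W, so L
Every other cell has at least one move into one of the L cells above, so it is W.
The starting position (5,2) is W: Alice should move to (4,2), handing over an L position.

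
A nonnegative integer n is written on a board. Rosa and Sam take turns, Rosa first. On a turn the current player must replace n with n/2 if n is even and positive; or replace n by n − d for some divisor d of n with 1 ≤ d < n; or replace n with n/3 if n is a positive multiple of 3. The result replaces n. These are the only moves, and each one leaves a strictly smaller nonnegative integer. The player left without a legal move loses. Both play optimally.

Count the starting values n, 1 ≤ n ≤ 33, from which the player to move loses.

13

Work bottom-up. With no move the player to move loses. Otherwise the position is W if at least one move leads to an L position for the opponent, and L if every move leads to a W.
n=0: no move → L
n=1: no move → L
n=2: W (go to 1, an L position)
n=3: W (go to 1, an L position)
n=4: L (options 2(W), 3(W) are all W)
n=5: W (go to 4, an L position)
n=6: W (go to 4, an L position)
n=7: L (sole option 6(W) is W)
n=8: W (go to 4, an L position)
n=9: L (options 3(W), 6(W), 8(W) are all W)
n=10: W (go to 9, an L position)
n=11: L (sole option 10(W) is W)
n=12: W (go to 4, an L position)
n=13: L (sole option 12(W) is W)
n=14: W (go to 7, an L position)
n=15: L (options 5(W), 10(W), 12(W), 14(W) are all W)
n=16: W (go to 15, an L position)
n=17: L (sole option 16(W) is W)
n=18: W (go to 9, an L position)
n=19: L (sole option 18(W) is W)
n=20: W (go to 15, an L position)
n=21: W (go to 7, an L position)
n=22: W (go to 11, an L position)
n=23: L (sole option 22(W) is W)
n=24: W (go to 23, an L position)
n=25: L (options 20(W), 24(W) are all W)
n=26: W (go to 13, an L position)
n=27: W (go to 9, an L position)
n=28: L (options 14(W), 21(W), 24(W), 26(W), 27(W) are all W)
n=29: W (go to 28, an L position)
n=30: W (go to 15, an L position)
n=31: L (sole option 30(W) is W)
n=32: W (go to 28, an L position)
n=33: W (go to 11, an L position)
L entries with 1 ≤ n ≤ 33 (n=0 is outside the asked range and is not counted): n = 1, 4, 7, 9, 11, 13, 15, 17, 19, 23, 25, 28, 31; that makes 13.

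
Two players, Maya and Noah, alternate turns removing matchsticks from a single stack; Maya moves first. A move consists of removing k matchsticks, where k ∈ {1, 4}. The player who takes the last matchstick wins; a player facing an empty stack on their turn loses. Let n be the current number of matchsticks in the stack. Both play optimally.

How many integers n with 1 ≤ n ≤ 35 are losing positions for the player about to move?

Compute win/loss labels from the base case upward. A position with no move is L. Any other position is W if it can reach an L in one move, else L.
n=0: no move → L
n=1: W (go to 0, an L position)
n=2: L (sole option 1(W) is W)
n=3: W (go to 2, an L position)
n=4: W (go to 0, an L position)
n=5: L (options 4(W), 1(W) are all W)
n=6: W (go to 5, an L position)
n=7: L (options 6(W), 3(W) are all W)
n=8: W (go to 7, an L position)
n=9: W (go to 5, an L position)
n=10: L (options 9(W), 6(W) are all W)
n=11: W (go to 10, an L position)
n=12: L (options 11(W), 8(W) are all W)
n=13: W (go to 12, an L position)
n=14: W (go to 10, an L position)
n=15: L (options 14(W), 11(W) are all W)
n=16: W (go to 15, an L position)
n=17: L (options 16(W), 13(W) are all W)
n=18: W (go to 17, an L position)
n=19: W (go to 15, an L position)
n=20: L (options 19(W), 16(W) are all W)
n=21: W (go to 20, an L position)
n=22: L (options 21(W), 18(W) are all W)
n=23: W (go to 22, an L position)
n=24: W (go to 20, an L position)
n=25: L (options 24(W), 21(W) are all W)
n=26: W (go to 25, an L position)
n=27: L (options 26(W), 23(W) are all W)
n=28: W (go to 27, an L position)
n=29: W (go to 25, an L position)
n=30: L (options 29(W), 26(W) are all W)
n=31: W (go to 30, an L position)
n=32: L (options 31(W), 28(W) are all W)
n=33: W (go to 32, an L position)
n=34: W (go to 30, an L position)
n=35: L (options 34(W), 31(W) are all W)
L entries with 1 ≤ n ≤ 35 (n=0 is outside the asked range and is not counted): n = 2, 5, 7, 10, 12, 15, 17, 20, 22, 25, 27, 30, 32, 35; that makes 14.

14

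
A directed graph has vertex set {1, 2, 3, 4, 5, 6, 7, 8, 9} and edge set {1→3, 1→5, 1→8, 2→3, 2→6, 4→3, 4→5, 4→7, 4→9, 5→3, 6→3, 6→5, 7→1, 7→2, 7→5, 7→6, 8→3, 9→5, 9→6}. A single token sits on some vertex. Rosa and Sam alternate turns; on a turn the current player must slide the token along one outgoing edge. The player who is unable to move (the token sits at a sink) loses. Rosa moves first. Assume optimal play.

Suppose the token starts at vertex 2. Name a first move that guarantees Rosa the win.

Classify positions by backward induction: terminal positions (no move available) are L. From any other position, the mover wins iff some move reaches an L.
Every edge goes from a vertex to one that appears earlier in the order 3, 5, 6, 9, 2, 8, 1, 7, 4, so processing vertices in that order labels each vertex after all of its successors.
3: no outgoing edge → L
5: reaches L-position 3 → W
6: reaches L-position 3 → W
9: only reaches 6(W), 5(W), all W → L
2: reaches L-position 3 → W
8: reaches L-position 3 → W
1: reaches L-position 3 → W
7: only reaches 1(W), 2(W), 6(W), 5(W), all W → L
4: reaches L-position 7 → W
From 2, the L positions reachable in one move are: 3.

Move to 3.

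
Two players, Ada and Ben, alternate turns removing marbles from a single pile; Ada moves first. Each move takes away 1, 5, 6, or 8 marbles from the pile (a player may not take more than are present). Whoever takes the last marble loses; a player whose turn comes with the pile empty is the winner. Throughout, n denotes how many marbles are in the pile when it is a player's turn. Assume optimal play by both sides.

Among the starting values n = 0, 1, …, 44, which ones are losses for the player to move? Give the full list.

Build the W/L table. Terminal = W. A non-terminal position is W if it has a move to some L; otherwise it is L.
n=0: no move; the opponent has just taken the last marble and therefore loses → W
n=1: only reaches 0(W), which is W → L
n=2: reaches L-position 1 → W
n=3: only reaches 2(W), which is W → L
n=4: reaches L-position 3 → W
n=5: only reaches 4(W), 0(W), all W → L
n=6: reaches L-position 5 → W
n=7: reaches L-position 1 → W
n=8: reaches L-position 3 → W
n=9: reaches L-position 3 → W
n=10: reaches L-position 5 → W
n=11: reaches L-position 5 → W
n=12: only reaches 11(W), 7(W), 6(W), 4(W), all W → L
n=13: reaches L-position 12 → W
n=14: only reaches 13(W), 9(W), 8(W), 6(W), all W → L
n=15: reaches L-position 14 → W
n=16: only reaches 15(W), 11(W), 10(W), 8(W), all W → L
n=17: reaches L-position 16 → W
n=18: reaches L-position 12 → W
n=19: reaches L-position 14 → W
n=20: reaches L-position 14 → W
n=21: reaches L-position 16 → W
n=22: reaches L-position 16 → W
n=23: only reaches 22(W), 18(W), 17(W), 15(W), all W → L
n=24: reaches L-position 23 → W
n=25: only reaches 24(W), 20(W), 19(W), 17(W), all W → L
n=26: reaches L-position 25 → W
n=27: only reaches 26(W), 22(W), 21(W), 19(W), all W → L
n=28: reaches L-position 27 → W
n=29: reaches L-position 23 → W
n=30: reaches L-position 25 → W
n=31: reaches L-position 25 → W
n=32: reaches L-position 27 → W
n=33: reaches L-position 27 → W
n=34: only reaches 33(W), 29(W), 28(W), 26(W), all W → L
n=35: reaches L-position 34 → W
n=36: only reaches 35(W), 31(W), 30(W), 28(W), all W → L
n=37: reaches L-position 36 → W
n=38: only reaches 37(W), 33(W), 32(W), 30(W), all W → L
n=39: reaches L-position 38 → W
n=40: reaches L-position 34 → W
n=41: reaches L-position 36 → W
n=42: reaches L-position 36 → W
n=43: reaches L-position 38 → W
n=44: reaches L-position 38 → W
Reading off the rows marked L gives the requested list; there are 12 such values of n.

1, 3, 5, 12, 14, 16, 23, 25, 27, 34, 36, 38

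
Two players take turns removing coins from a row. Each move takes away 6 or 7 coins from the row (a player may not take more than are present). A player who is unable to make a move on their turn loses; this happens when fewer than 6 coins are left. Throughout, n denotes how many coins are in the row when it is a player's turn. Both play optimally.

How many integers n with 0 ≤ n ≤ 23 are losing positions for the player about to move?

Build the W/L table. Terminal = L. A non-terminal position is W if it has a move to some L; otherwise it is L.
n=0: no move → L
n=1: no move → L
n=2: no move → L
n=3: no move → L
n=4: no move → L
n=5: no move → L
n=6: reaches L-position 0 → W
n=7: reaches L-position 1 → W
n=8: reaches L-position 2 → W
n=9: reaches L-position 3 → W
n=10: reaches L-position 4 → W
n=11: reaches L-position 5 → W
n=12: reaches L-position 5 → W
n=13: only reaches 7(W), 6(W), all W → L
n=14: only reaches 8(W), 7(W), all W → L
n=15: only reaches 9(W), 8(W), all W → L
n=16: only reaches 10(W), 9(W), all W → L
n=17: only reaches 11(W), 10(W), all W → L
n=18: only reaches 12(W), 11(W), all W → L
n=19: reaches L-position 13 → W
n=20: reaches L-position 14 → W
n=21: reaches L-position 15 → W
n=22: reaches L-position 16 → W
n=23: reaches L-position 17 → W
L entries with 0 ≤ n ≤ 23: n = 0, 1, 2, 3, 4, 5, 13, 14, 15, 16, 17, 18; that makes 12.

12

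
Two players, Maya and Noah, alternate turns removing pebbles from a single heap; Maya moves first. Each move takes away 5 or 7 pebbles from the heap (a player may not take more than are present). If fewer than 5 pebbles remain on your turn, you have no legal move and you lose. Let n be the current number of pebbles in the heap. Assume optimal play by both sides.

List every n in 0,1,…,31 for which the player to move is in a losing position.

Positions with no move are L. A position that does have a move is losing for the player to move precisely when every available move leads to a winning position for the opponent. Fill in the labels:
n=0: no move → L
n=1: no move → L
n=2: no move → L
n=3: no move → L
n=4: no move → L
n=5: can move to 0, which is L ⇒ W
n=6: can move to 1, which is L ⇒ W
n=7: can move to 2, which is L ⇒ W
n=8: can move to 3, which is L ⇒ W
n=9: can move to 4, which is L ⇒ W
n=10: can move to 3, which is L ⇒ W
n=11: can move to 4, which is L ⇒ W
n=12: moves to 7(W), 5(W); every one is W ⇒ L
n=13: moves to 8(W), 6(W); every one is W ⇒ L
n=14: moves to 9(W), 7(W); every one is W ⇒ L
n=15: moves to 10(W), 8(W); every one is W ⇒ L
n=16: moves to 11(W), 9(W); every one is W ⇒ L
n=17: can move to 12, which is L ⇒ W
n=18: can move to 13, which is L ⇒ W
n=19: can move to 14, which is L ⇒ W
n=20: can move to 15, which is L ⇒ W
n=21: can move to 16, which is L ⇒ W
n=22: can move to 15, which is L ⇒ W
n=23: can move to 16, which is L ⇒ W
n=24: moves to 19(W), 17(W); every one is W ⇒ L
n=25: moves to 20(W), 18(W); every one is W ⇒ L
n=26: moves to 21(W), 19(W); every one is W ⇒ L
n=27: moves to 22(W), 20(W); every one is W ⇒ L
n=28: moves to 23(W), 21(W); every one is W ⇒ L
n=29: can move to 24, which is L ⇒ W
n=30: can move to 25, which is L ⇒ W
n=31: can move to 26, which is L ⇒ W
The losing starting values of n are exactly the entries labelled L in this table (15 of them).

0, 1, 2, 3, 4, 12, 13, 14, 15, 16, 24, 25, 26, 27, 28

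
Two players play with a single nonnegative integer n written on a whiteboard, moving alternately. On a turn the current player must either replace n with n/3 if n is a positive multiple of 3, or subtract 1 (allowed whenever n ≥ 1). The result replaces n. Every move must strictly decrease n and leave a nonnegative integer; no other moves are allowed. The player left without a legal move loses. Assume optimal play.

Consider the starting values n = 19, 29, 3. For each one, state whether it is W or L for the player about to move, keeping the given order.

Label each position W (a win for the player to move) or L (a loss). A position with no legal move is L; any other position is W exactly when some move reaches an L, and L when every move reaches a W.
n=0: no move → L
n=1: can move to 0, which is L ⇒ W
n=2: the only move is to 1(W), a W ⇒ L
n=3: can move to 2, which is L ⇒ W
n=4: the only move is to 3(W), a W ⇒ L
n=5: can move to 4, which is L ⇒ W
n=6: can move to 2, which is L ⇒ W
n=7: the only move is to 6(W), a W ⇒ L
n=8: can move to 7, which is L ⇒ W
n=9: moves to 3(W), 8(W); every one is W ⇒ L
n=10: can move to 9, which is L ⇒ W
n=11: the only move is to 10(W), a W ⇒ L
n=12: can move to 4, which is L ⇒ W
n=13: the only move is to 12(W), a W ⇒ L
n=14: can move to 13, which is L ⇒ W
n=15: moves to 5(W), 14(W); every one is W ⇒ L
n=16: can move to 15, which is L ⇒ W
n=17: the only move is to 16(W), a W ⇒ L
n=18: can move to 17, which is L ⇒ W
n=19: the only move is to 18(W), a W ⇒ L
n=20: can move to 19, which is L ⇒ W
n=21: can move to 7, which is L ⇒ W
n=22: the only move is to 21(W), a W ⇒ L
n=23: can move to 22, which is L ⇒ W
n=24: moves to 8(W), 23(W); every one is W ⇒ L
n=25: can move to 24, which is L ⇒ W
n=26: the only move is to 25(W), a W ⇒ L
n=27: can move to 9, which is L ⇒ W
n=28: the only move is to 27(W), a W ⇒ L
n=29: can move to 28, which is L ⇒ W

19: L, 29: W, 3: W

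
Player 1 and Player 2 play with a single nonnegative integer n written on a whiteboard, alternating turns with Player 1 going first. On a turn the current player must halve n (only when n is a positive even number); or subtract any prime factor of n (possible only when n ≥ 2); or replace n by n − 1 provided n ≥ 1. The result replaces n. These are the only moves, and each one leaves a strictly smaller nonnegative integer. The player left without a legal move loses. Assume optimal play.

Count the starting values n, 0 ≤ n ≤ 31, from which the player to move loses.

Compute win/loss labels from the base case upward. A position with no move is L. Any other position is W if it can reach an L in one move, else L.
n=0: no move → L
n=1: W (go to 0, an L position)
n=2: W (go to 0, an L position)
n=3: W (go to 0, an L position)
n=4: L (options 2(W), 3(W) are all W)
n=5: W (go to 0, an L position)
n=6: W (go to 4, an L position)
n=7: W (go to 0, an L position)
n=8: W (go to 4, an L position)
n=9: L (options 6(W), 8(W) are all W)
n=10: W (go to 9, an L position)
n=11: W (go to 0, an L position)
n=12: W (go to 9, an L position)
n=13: W (go to 0, an L position)
n=14: L (options 7(W), 12(W), 13(W) are all W)
n=15: W (go to 14, an L position)
n=16: W (go to 14, an L position)
n=17: W (go to 0, an L position)
n=18: W (go to 9, an L position)
n=19: W (go to 0, an L position)
n=20: L (options 10(W), 15(W), 18(W), 19(W) are all W)
n=21: W (go to 14, an L position)
n=22: W (go to 20, an L position)
n=23: W (go to 0, an L position)
n=24: L (options 12(W), 21(W), 22(W), 23(W) are all W)
n=25: W (go to 20, an L position)
n=26: W (go to 24, an L position)
n=27: W (go to 24, an L position)
n=28: W (go to 14, an L position)
n=29: W (go to 0, an L position)
n=30: L (options 15(W), 25(W), 27(W), 28(W), 29(W) are all W)
n=31: W (go to 0, an L position)
L entries with 0 ≤ n ≤ 31: n = 0, 4, 9, 14, 20, 24, 30; that makes 7.

7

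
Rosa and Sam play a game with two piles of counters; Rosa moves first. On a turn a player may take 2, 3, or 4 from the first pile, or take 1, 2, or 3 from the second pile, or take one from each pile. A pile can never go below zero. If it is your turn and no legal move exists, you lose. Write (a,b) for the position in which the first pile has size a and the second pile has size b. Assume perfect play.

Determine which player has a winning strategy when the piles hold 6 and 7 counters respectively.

Sam wins.

Compute win/loss labels from the base case upward. A position with no move is L. Any other position is W if it can reach an L in one move, else L.
No move ever increases a pile, so every position that can arise here has a ≤ 6 and b ≤ 7; it is enough to label the cells with 0 ≤ a ≤ 6 and 0 ≤ b ≤ 7.
Every move lowers a or b (never raises either), so fill the grid row by row in increasing a, and left to right within a row: each cell's successors are then already labelled.
      b=0  b=1  b=2  b=3  b=4  b=5  b=6  b=7
a=0:    L    W    W    W    L    W    W    W
a=1:    L    W    W    W    L    W    W    W
a=2:    W    W    L    W    W    W    L    W
a=3:    W    L    W    W    W    L    W    W
a=4:    W    L    W    W    W    L    W    W
a=5:    W    W    W    L    W    W    W    L
a=6:    L    W    W    W    W    W    W    L
Cells with no legal move (terminal, hence L): (0,0), (1,0).
The remaining L cells, each justified by listing all of its moves:
(0,4): only reaches (0,3)(W), (0,2)(W), (0,1)(W), all W → L
(1,4): only reaches (1,3)(W), (1,2)(W), (1,1)(W), (0,3)(W), all W → L
(2,2): only reaches (0,2)(W), (2,1)(W), (2,0)(W), (1,1)(W), all W → L
(2,6): only reaches (0,6)(W), (2,5)(W), (2,4)(W), (2,3)(W), (1,5)(W), all W → L
(3,1): only reaches (1,1)(W), (0,1)(W), (3,0)(W), (2,0)(W), all W → L
(3,5): only reaches (1,5)(W), (0,5)(W), (3,4)(W), (3,3)(W), (3,2)(W), (2,4)(W), all W → L
(4,1): only reaches (2,1)(W), (1,1)(W), (0,1)(W), (4,0)(W), (3,0)(W), all W → L
(4,5): only reaches (2,5)(W), (1,5)(W), (0,5)(W), (4,4)(W), (4,3)(W), (4,2)(W), (3,4)(W), all W → L
(5,3): only reaches (3,3)(W), (2,3)(W), (1,3)(W), (5,2)(W), (5,1)(W), (5,0)(W), (4,2)(W), all W → L
(5,7): only reaches (3,7)(W), (2,7)(W), (1,7)(W), (5,6)(W), (5,5)(W), (5,4)(W), (4,6)(W), all W → L
(6,0): only reaches (4,0)(W), (3,0)(W), (2,0)(W), all W → L
(6,7): only reaches (4,7)(W), (3,7)(W), (2,7)(W), (6,6)(W), (6,5)(W), (6,4)(W), (5,6)(W), all W → L
Every other cell has at least one move into one of the L cells above, so it is W.
Every move from (6,7) reaches a W position, so the mover loses.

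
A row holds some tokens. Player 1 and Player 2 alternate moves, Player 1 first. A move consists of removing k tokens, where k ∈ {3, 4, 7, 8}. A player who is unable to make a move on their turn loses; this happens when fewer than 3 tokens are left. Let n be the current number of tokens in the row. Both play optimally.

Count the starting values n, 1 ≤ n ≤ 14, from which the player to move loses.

Build the W/L table. Terminal = L. A non-terminal position is W if it has a move to some L; otherwise it is L.
n=0: no move → L
n=1: no move → L
n=2: no move → L
n=3: reaches L-position 0 → W
n=4: reaches L-position 1 → W
n=5: reaches L-position 2 → W
n=6: reaches L-position 2 → W
n=7: reaches L-position 0 → W
n=8: reaches L-position 1 → W
n=9: reaches L-position 2 → W
n=10: reaches L-position 2 → W
n=11: only reaches 8(W), 7(W), 4(W), 3(W), all W → L
n=12: only reaches 9(W), 8(W), 5(W), 4(W), all W → L
n=13: only reaches 10(W), 9(W), 6(W), 5(W), all W → L
n=14: reaches L-position 11 → W
L entries with 1 ≤ n ≤ 14 (n=0 is outside the asked range and is not counted): n = 1, 2, 11, 12, 13; that makes 5.

5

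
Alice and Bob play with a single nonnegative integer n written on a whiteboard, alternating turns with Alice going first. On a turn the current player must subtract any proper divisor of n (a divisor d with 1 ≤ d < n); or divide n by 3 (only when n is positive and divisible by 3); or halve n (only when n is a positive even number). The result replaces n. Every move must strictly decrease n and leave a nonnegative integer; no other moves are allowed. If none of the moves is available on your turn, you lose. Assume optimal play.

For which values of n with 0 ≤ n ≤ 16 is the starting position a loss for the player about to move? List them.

Classify positions by backward induction: terminal positions (no move available) are L. From any other position, the mover wins iff some move reaches an L.
n=0: no move → L
n=1: no move → L
n=2: W (go to 1, an L position)
n=3: W (go to 1, an L position)
n=4: L (options 2(W), 3(W) are all W)
n=5: W (go to 4, an L position)
n=6: W (go to 4, an L position)
n=7: L (sole option 6(W) is W)
n=8: W (go to 4, an L position)
n=9: L (options 3(W), 6(W), 8(W) are all W)
n=10: W (go to 9, an L position)
n=11: L (sole option 10(W) is W)
n=12: W (go to 4, an L position)
n=13: L (sole option 12(W) is W)
n=14: W (go to 7, an L position)
n=15: L (options 5(W), 10(W), 12(W), 14(W) are all W)
n=16: W (go to 15, an L position)
Reading off the rows marked L gives the requested list; there are 8 such values of n.

0, 1, 4, 7, 9, 11, 13, 15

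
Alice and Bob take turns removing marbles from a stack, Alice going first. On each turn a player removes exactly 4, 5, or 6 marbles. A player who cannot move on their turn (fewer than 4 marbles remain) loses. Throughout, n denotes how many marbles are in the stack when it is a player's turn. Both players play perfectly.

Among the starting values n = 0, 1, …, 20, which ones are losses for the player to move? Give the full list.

0, 1, 2, 3, 10, 11, 12, 13, 20

Build the W/L table. Terminal = L. A non-terminal position is W if it has a move to some L; otherwise it is L.
n=0: no move → L
n=1: no move → L
n=2: no move → L
n=3: no move → L
n=4: reaches L-position 0 → W
n=5: reaches L-position 1 → W
n=6: reaches L-position 2 → W
n=7: reaches L-position 3 → W
n=8: reaches L-position 3 → W
n=9: reaches L-position 3 → W
n=10: only reaches 6(W), 5(W), 4(W), all W → L
n=11: only reaches 7(W), 6(W), 5(W), all W → L
n=12: only reaches 8(W), 7(W), 6(W), all W → L
n=13: only reaches 9(W), 8(W), 7(W), all W → L
n=14: reaches L-position 10 → W
n=15: reaches L-position 11 → W
n=16: reaches L-position 12 → W
n=17: reaches L-position 13 → W
n=18: reaches L-position 13 → W
n=19: reaches L-position 13 → W
n=20: only reaches 16(W), 15(W), 14(W), all W → L
Reading off the rows marked L gives the requested list; there are 9 such values of n.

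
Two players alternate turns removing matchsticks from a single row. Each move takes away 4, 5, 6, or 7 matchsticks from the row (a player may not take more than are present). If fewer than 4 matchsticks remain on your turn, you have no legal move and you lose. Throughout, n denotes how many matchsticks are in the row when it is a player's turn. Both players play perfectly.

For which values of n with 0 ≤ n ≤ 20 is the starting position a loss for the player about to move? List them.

Label each position W (a win for the player to move) or L (a loss). A position with no legal move is L; any other position is W exactly when some move reaches an L, and L when every move reaches a W.
n=0: no move → L
n=1: no move → L
n=2: no move → L
n=3: no move → L
n=4: reaches L-position 0 → W
n=5: reaches L-position 1 → W
n=6: reaches L-position 2 → W
n=7: reaches L-position 3 → W
n=8: reaches L-position 3 → W
n=9: reaches L-position 3 → W
n=10: reaches L-position 3 → W
n=11: only reaches 7(W), 6(W), 5(W), 4(W), all W → L
n=12: only reaches 8(W), 7(W), 6(W), 5(W), all W → L
n=13: only reaches 9(W), 8(W), 7(W), 6(W), all W → L
n=14: only reaches 10(W), 9(W), 8(W), 7(W), all W → L
n=15: reaches L-position 11 → W
n=16: reaches L-position 12 → W
n=17: reaches L-position 13 → W
n=18: reaches L-position 14 → W
n=19: reaches L-position 14 → W
n=20: reaches L-position 14 → W
The losing starting values of n are exactly the entries labelled L in this table (8 of them).

0, 1, 2, 3, 11, 12, 13, 14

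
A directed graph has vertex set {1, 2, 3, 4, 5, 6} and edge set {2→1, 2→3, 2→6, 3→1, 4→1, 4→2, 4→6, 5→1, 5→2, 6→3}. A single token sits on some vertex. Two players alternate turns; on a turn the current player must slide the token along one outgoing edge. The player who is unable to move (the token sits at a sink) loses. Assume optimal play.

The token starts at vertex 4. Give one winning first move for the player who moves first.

Move to 6.

Work bottom-up. With no move the player to move loses. Otherwise the position is W if at least one move leads to an L position for the opponent, and L if every move leads to a W.
Every edge goes from a vertex to one that appears earlier in the order 1, 3, 6, 2, 5, 4, so processing vertices in that order labels each vertex after all of its successors.
1: no outgoing edge → L
3: W (go to 1, an L position)
6: L (sole option 3(W) is W)
2: W (go to 6, an L position)
5: W (go to 1, an L position)
4: W (go to 6, an L position)
From 4, the L positions reachable in one move are: 6, 1. Any move reaching one of these is winning.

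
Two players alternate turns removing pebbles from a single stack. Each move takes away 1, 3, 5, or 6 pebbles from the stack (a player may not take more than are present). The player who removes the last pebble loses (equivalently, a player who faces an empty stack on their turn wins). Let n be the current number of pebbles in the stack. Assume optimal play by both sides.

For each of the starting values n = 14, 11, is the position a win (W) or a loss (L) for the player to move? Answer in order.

14: L, 11: W

Work bottom-up. With no move the player to move wins. Otherwise the position is W if at least one move leads to an L position for the opponent, and L if every move leads to a W.
n=0: no move; the opponent has just taken the last pebble and therefore loses → W
n=1: the only move is to 0(W), a W ⇒ L
n=2: can move to 1, which is L ⇒ W
n=3: moves to 2(W), 0(W); every one is W ⇒ L
n=4: can move to 3, which is L ⇒ W
n=5: moves to 4(W), 2(W), 0(W); every one is W ⇒ L
n=6: can move to 5, which is L ⇒ W
n=7: can move to 1, which is L ⇒ W
n=8: can move to 5, which is L ⇒ W
n=9: can move to 3, which is L ⇒ W
n=10: can move to 5, which is L ⇒ W
n=11: can move to 5, which is L ⇒ W
n=12: moves to 11(W), 9(W), 7(W), 6(W); every one is W ⇒ L
n=13: can move to 12, which is L ⇒ W
n=14: moves to 13(W), 11(W), 9(W), 8(W); every one is W ⇒ L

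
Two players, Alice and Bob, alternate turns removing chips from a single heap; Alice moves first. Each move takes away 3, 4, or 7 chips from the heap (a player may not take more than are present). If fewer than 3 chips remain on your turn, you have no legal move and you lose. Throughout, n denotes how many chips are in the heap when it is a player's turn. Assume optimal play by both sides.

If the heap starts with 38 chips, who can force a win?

Use the standard recursion: the mover loses at a terminal position; elsewhere, the mover wins exactly when some move hands the opponent an L position.
n=0: no move → L
n=1: no move → L
n=2: no move → L
n=3: W (go to 0, an L position)
n=4: W (go to 1, an L position)
n=5: W (go to 2, an L position)
n=6: W (go to 2, an L position)
n=7: W (go to 0, an L position)
n=8: W (go to 1, an L position)
n=9: W (go to 2, an L position)
n=10: L (options 7(W), 6(W), 3(W) are all W)
n=11: L (options 8(W), 7(W), 4(W) are all W)
n=12: L (options 9(W), 8(W), 5(W) are all W)
n=13: W (go to 10, an L position)
n=14: W (go to 11, an L position)
n=15: W (go to 12, an L position)
n=16: W (go to 12, an L position)
n=17: W (go to 10, an L position)
n=18: W (go to 11, an L position)
n=19: W (go to 12, an L position)
n=20: L (options 17(W), 16(W), 13(W) are all W)
n=21: L (options 18(W), 17(W), 14(W) are all W)
n=22: L (options 19(W), 18(W), 15(W) are all W)
n=23: W (go to 20, an L position)
n=24: W (go to 21, an L position)
n=25: W (go to 22, an L position)
n=26: W (go to 22, an L position)
n=27: W (go to 20, an L position)
n=28: W (go to 21, an L position)
n=29: W (go to 22, an L position)
n=30: L (options 27(W), 26(W), 23(W) are all W)
n=31: L (options 28(W), 27(W), 24(W) are all W)
n=32: L (options 29(W), 28(W), 25(W) are all W)
n=33: W (go to 30, an L position)
n=34: W (go to 31, an L position)
n=35: W (go to 32, an L position)
n=36: W (go to 32, an L position)
n=37: W (go to 30, an L position)
n=38: W (go to 31, an L position)
From 38 Alice can remove 7, leaving 31, reaching an L position.

Alice wins.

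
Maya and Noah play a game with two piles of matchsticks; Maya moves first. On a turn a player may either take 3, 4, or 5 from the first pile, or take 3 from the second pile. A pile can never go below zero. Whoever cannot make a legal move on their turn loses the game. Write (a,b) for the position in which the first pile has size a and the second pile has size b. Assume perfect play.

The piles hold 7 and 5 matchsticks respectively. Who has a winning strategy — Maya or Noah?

Use the standard recursion: the mover loses at a terminal position; elsewhere, the mover wins exactly when some move hands the opponent an L position.
No move ever increases a pile, so every position that can arise here has a ≤ 7 and b ≤ 5; it is enough to label the cells with 0 ≤ a ≤ 7 and 0 ≤ b ≤ 5.
Every move lowers a or b (never raises either), so fill the grid row by row in increasing a, and left to right within a row: each cell's successors are then already labelled.
      b=0  b=1  b=2  b=3  b=4  b=5
a=0:    L    L    L    W    W    W
a=1:    L    L    L    W    W    W
a=2:    L    L    L    W    W    W
a=3:    W    W    W    L    L    L
a=4:    W    W    W    L    L    L
a=5:    W    W    W    L    L    L
a=6:    W    W    W    W    W    W
a=7:    W    W    W    W    W    W
Cells with no legal move (terminal, hence L): (0,0), (0,1), (0,2), (1,0), (1,1), (1,2), (2,0), (2,1), (2,2).
The remaining L cells, each justified by listing all of its moves:
(3,3): moves to (0,3)(W), (3,0)(W); every one is W ⇒ L
(3,4): moves to (0,4)(W), (3,1)(W); every one is W ⇒ L
(3,5): moves to (0,5)(W), (3,2)(W); every one is W ⇒ L
(4,3): moves to (1,3)(W), (0,3)(W), (4,0)(W); every one is W ⇒ L
(4,4): moves to (1,4)(W), (0,4)(W), (4,1)(W); every one is W ⇒ L
(4,5): moves to (1,5)(W), (0,5)(W), (4,2)(W); every one is W ⇒ L
(5,3): moves to (2,3)(W), (1,3)(W), (0,3)(W), (5,0)(W); every one is W ⇒ L
(5,4): moves to (2,4)(W), (1,4)(W), (0,4)(W), (5,1)(W); every one is W ⇒ L
(5,5): moves to (2,5)(W), (1,5)(W), (0,5)(W), (5,2)(W); every one is W ⇒ L
Every other cell has at least one move into one of the L cells above, so it is W.
The starting position (7,5) is W: Maya should move to (4,5), handing over an L position.

Maya wins.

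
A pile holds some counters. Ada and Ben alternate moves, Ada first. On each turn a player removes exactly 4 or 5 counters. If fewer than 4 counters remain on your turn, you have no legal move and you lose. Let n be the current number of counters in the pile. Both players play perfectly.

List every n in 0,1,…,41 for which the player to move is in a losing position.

0, 1, 2, 3, 9, 10, 11, 12, 18, 19, 20, 21, 27, 28, 29, 30, 36, 37, 38, 39

Use the standard recursion: the mover loses at a terminal position; elsewhere, the mover wins exactly when some move hands the opponent an L position.
n=0: no move → L
n=1: no move → L
n=2: no move → L
n=3: no move → L
n=4: W (go to 0, an L position)
n=5: W (go to 1, an L position)
n=6: W (go to 2, an L position)
n=7: W (go to 3, an L position)
n=8: W (go to 3, an L position)
n=9: L (options 5(W), 4(W) are all W)
n=10: L (options 6(W), 5(W) are all W)
n=11: L (options 7(W), 6(W) are all W)
n=12: L (options 8(W), 7(W) are all W)
n=13: W (go to 9, an L position)
n=14: W (go to 10, an L position)
n=15: W (go to 11, an L position)
n=16: W (go to 12, an L position)
n=17: W (go to 12, an L position)
n=18: L (options 14(W), 13(W) are all W)
n=19: L (options 15(W), 14(W) are all W)
n=20: L (options 16(W), 15(W) are all W)
n=21: L (options 17(W), 16(W) are all W)
n=22: W (go to 18, an L position)
n=23: W (go to 19, an L position)
n=24: W (go to 20, an L position)
n=25: W (go to 21, an L position)
n=26: W (go to 21, an L position)
n=27: L (options 23(W), 22(W) are all W)
n=28: L (options 24(W), 23(W) are all W)
n=29: L (options 25(W), 24(W) are all W)
n=30: L (options 26(W), 25(W) are all W)
n=31: W (go to 27, an L position)
n=32: W (go to 28, an L position)
n=33: W (go to 29, an L position)
n=34: W (go to 30, an L position)
n=35: W (go to 30, an L position)
n=36: L (options 32(W), 31(W) are all W)
n=37: L (options 33(W), 32(W) are all W)
n=38: L (options 34(W), 33(W) are all W)
n=39: L (options 35(W), 34(W) are all W)
n=40: W (go to 36, an L position)
n=41: W (go to 37, an L position)
Reading off the rows marked L gives the requested list; there are 20 such values of n.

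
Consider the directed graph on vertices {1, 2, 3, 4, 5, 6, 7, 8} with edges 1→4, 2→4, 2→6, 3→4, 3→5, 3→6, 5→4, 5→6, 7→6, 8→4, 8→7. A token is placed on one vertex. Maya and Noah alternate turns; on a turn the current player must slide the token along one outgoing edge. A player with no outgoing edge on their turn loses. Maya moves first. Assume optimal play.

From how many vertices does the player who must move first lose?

Label each position W (a win for the player to move) or L (a loss). A position with no legal move is L; any other position is W exactly when some move reaches an L, and L when every move reaches a W.
Every edge goes from a vertex to one that appears earlier in the order 6, 4, 5, 3, 2, 1, 7, 8, so processing vertices in that order labels each vertex after all of its successors.
6: no outgoing edge → L
4: no outgoing edge → L
5: can move to 4, which is L ⇒ W
3: can move to 4, which is L ⇒ W
2: can move to 4, which is L ⇒ W
1: can move to 4, which is L ⇒ W
7: can move to 6, which is L ⇒ W
8: can move to 4, which is L ⇒ W
The L vertices are 4, 6; that is 2 in all.

2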